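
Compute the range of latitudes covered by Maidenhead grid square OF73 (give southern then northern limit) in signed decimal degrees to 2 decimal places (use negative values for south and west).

-37.00, -36.00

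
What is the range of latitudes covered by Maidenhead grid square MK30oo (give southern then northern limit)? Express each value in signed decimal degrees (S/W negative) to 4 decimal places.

10.5833, 10.6250

Field M=12, K=10: +12·20° lon, +10·10° lat → SW at lon 60°, lat 10°.
Square 3, 0: +3·2° lon, +0·1° lat → SW at lon 66°, lat 10°.
Subsquare o=14, o=14: +14·0.0833333° lon, +14·0.0416667° lat → SW at lon 67.1667°, lat 10.5833°.
Cell spans 0.0833333° lon × 0.0416667° lat.
south 10.5833, north 10.6250.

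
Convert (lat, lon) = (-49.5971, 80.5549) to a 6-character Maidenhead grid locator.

NE00gj

Add 180° to longitude and 90° to latitude: 260.5549, 40.4029.
Field (20°×10°, letters A–R): lon ⌊260.5549/20⌋ = 13 → N; lat ⌊40.4029/10⌋ = 4 → E.
Square (2°×1°, digits 0–9): lon ⌊0.5549/2⌋ = 0; lat ⌊0.4029/1⌋ = 0.
Subsquare (5′×2.5′, letters a–x): lon ⌊0.5549/0.0833333⌋ = 6 → g; lat ⌊0.4029/0.0416667⌋ = 9 → j.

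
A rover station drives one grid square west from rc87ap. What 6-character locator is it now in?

RC77xp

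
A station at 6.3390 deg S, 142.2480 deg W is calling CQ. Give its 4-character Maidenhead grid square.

Add 180° to longitude and 90° to latitude: 37.75, 83.66.
Field: 37.75/20 → 1 → B, 83.66/10 → 8 → I; chars BI.
Square: 17.75/2 → 8, 3.66/1 → 3; chars 83.

BI83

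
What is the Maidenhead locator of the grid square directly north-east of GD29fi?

Longitude subsquare f = 5; +1 → 6 = g.
Latitude subsquare i = 8; +1 → 9 = j.

GD29gj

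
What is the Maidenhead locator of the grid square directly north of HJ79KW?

HJ79kx

Latitude subsquare w = 22; +1 → 23 = x.
The longitude characters are unchanged.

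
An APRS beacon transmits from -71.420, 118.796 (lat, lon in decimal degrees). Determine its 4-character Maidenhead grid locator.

Offset from 180°W / 90°S: lon 298.80°, lat 18.58°.
Field: 298.80/20 → 14 → O, 18.58/10 → 1 → B; chars OB.
Square: 18.80/2 → 9, 8.58/1 → 8; chars 98.

OB98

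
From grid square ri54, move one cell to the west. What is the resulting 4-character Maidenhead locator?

RI44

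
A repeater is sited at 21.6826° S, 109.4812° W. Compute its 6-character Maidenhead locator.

DG58gh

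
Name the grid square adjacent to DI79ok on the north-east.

Longitude subsquare o = 14; +1 → 15 = p.
Latitude subsquare k = 10; +1 → 11 = l.

DI79pl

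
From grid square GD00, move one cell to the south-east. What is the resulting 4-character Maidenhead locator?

Longitude square 0; +1 → 1.
Latitude square 0; −1 → -1, wraps to 9, carry into field.
Latitude field D = 3; −1 → 2 = C.

GC19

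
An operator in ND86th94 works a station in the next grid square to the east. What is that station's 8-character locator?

Longitude extended square 9; +1 → 10, wraps to 0, carry into subsquare.
Longitude subsquare t = 19; +1 → 20 = u.
The latitude characters are unchanged.

ND86uh04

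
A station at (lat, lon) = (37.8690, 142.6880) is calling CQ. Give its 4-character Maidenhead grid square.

QM17

Offset from 180°W / 90°S: lon 322.69°, lat 127.87°.
Field: lon ⌊322.69/20⌋ = 16 → Q; lat ⌊127.87/10⌋ = 12 → M.
Square: lon ⌊2.69/2⌋ = 1; lat ⌊7.87/1⌋ = 7.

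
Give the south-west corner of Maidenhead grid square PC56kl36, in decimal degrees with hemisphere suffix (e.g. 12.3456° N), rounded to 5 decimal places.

Field P=15, C=2: +15·20° lon, +2·10° lat → SW at lon 120°, lat -70°.
Square 5, 6: +5·2° lon, +6·1° lat → SW at lon 130°, lat -64°.
Subsquare k=10, l=11: +10·0.0833333° lon, +11·0.0416667° lat → SW at lon 130.833°, lat -63.5417°.
Extended square 3, 6: +3·0.00833333° lon, +6·0.00416667° lat → SW at lon 130.858°, lat -63.5167°.
latitude 63.51667° S, longitude 130.85833° E.

63.51667° S, 130.85833° E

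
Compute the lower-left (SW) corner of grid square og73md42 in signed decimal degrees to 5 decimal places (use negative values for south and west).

-26.86667, 115.03333

Field O=14, G=6: +14·20° lon, +6·10° lat → SW at lon 100°, lat -30°.
Square 7, 3: +7·2° lon, +3·1° lat → SW at lon 114°, lat -27°.
Subsquare m=12, d=3: +12·0.0833333° lon, +3·0.0416667° lat → SW at lon 115°, lat -26.875°.
Extended square 4, 2: +4·0.00833333° lon, +2·0.00416667° lat → SW at lon 115.033°, lat -26.8667°.
latitude -26.86667, longitude 115.03333.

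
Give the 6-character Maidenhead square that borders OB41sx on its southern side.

OB41sw

Latitude subsquare x = 23; −1 → 22 = w.
The longitude characters are unchanged.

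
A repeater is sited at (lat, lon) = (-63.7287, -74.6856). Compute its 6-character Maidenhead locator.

Shift to the Maidenhead origin (180°W, 90°S): lon 105.3144, lat 26.2713.
Field: lon ⌊105.3144/20⌋ = 5 → F; lat ⌊26.2713/10⌋ = 2 → C.
Square: lon ⌊5.3144/2⌋ = 2; lat ⌊6.2713/1⌋ = 6.
Subsquare: lon ⌊1.3144/0.0833333⌋ = 15 → p; lat ⌊0.2713/0.0416667⌋ = 6 → g.

FC26pg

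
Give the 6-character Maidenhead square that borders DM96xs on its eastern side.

Longitude subsquare x = 23; +1 → 24, wraps to 0 = a, carry into square.
Longitude square 9; +1 → 10, wraps to 0, carry into field.
Longitude field D = 3; +1 → 4 = E.
The latitude characters are unchanged.

EM06as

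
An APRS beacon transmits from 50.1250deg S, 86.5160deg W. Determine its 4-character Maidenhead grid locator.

ED69

Offset from 180°W / 90°S: lon 93.48°, lat 39.88°.
Field: lon ⌊93.48/20⌋ = 4 → E; lat ⌊39.88/10⌋ = 3 → D.
Square: lon ⌊13.48/2⌋ = 6; lat ⌊9.88/1⌋ = 9.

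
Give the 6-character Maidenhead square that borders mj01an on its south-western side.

Longitude subsquare a = 0; −1 → -1, wraps to 23 = x, carry into square.
Longitude square 0; −1 → -1, wraps to 9, carry into field.
Longitude field M = 12; −1 → 11 = L.
Latitude subsquare n = 13; −1 → 12 = m.

LJ91xm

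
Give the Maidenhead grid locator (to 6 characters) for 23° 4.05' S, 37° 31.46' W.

HG16fw

Add 180° to longitude and 90° to latitude: 142.4757, 66.9325.
Field (20°×10°, letters A–R): 142.4757/20 → 7 → H, 66.9325/10 → 6 → G; chars HG.
Square (2°×1°, digits 0–9): 2.4757/2 → 1, 6.9325/1 → 6; chars 16.
Subsquare (5′×2.5′, letters a–x): 0.4757/0.0833333 → 5 → f, 0.9325/0.0416667 → 22 → w; chars fw.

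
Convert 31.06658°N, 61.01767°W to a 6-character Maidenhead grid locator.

FM91lb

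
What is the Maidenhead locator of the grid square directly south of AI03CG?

Latitude subsquare g = 6; −1 → 5 = f.
The longitude characters are unchanged.

AI03cf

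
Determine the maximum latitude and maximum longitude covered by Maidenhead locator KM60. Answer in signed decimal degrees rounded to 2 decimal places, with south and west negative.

31.00, 34.00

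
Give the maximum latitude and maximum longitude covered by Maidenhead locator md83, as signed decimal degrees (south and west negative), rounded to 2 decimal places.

-56.00, 78.00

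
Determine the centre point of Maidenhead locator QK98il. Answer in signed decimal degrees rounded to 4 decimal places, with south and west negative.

18.4792, 158.7083

Field Q=16, K=10: +16·20° lon, +10·10° lat → SW at lon 140°, lat 10°.
Square 9, 8: +9·2° lon, +8·1° lat → SW at lon 158°, lat 18°.
Subsquare i=8, l=11: +8·0.0833333° lon, +11·0.0416667° lat → SW at lon 158.667°, lat 18.4583°.
Cell spans 0.0833333° lon × 0.0416667° lat. Centre is SW corner plus half of each.
latitude 18.4792, longitude 158.7083.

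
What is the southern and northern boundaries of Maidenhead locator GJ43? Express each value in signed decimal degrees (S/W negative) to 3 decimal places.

3.000, 4.000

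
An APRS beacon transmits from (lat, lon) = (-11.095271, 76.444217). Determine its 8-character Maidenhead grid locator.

Shift to the Maidenhead origin (180°W, 90°S): lon 256.44422, lat 78.90473.
Field: 256.44422/20 → 12 → M, 78.90473/10 → 7 → H; chars MH.
Square: 16.44422/2 → 8, 8.90473/1 → 8; chars 88.
Subsquare: 0.44422/0.0833333 → 5 → f, 0.90473/0.0416667 → 21 → v; chars fv.
Extended square: 0.02755/0.00833333 → 3, 0.02973/0.00416667 → 7; chars 37.

MH88fv37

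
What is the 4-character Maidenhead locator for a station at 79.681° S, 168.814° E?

Shift to the Maidenhead origin (180°W, 90°S): lon 348.81, lat 10.32.
Field: lon ⌊348.81/20⌋ = 17 → R; lat ⌊10.32/10⌋ = 1 → B.
Square: lon ⌊8.81/2⌋ = 4; lat ⌊0.32/1⌋ = 0.

RB40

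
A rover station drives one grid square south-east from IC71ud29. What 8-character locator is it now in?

IC71ud38

Longitude extended square 2; +1 → 3.
Latitude extended square 9; −1 → 8.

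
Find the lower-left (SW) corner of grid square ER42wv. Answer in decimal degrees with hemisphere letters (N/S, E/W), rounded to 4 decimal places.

82.8750° N, 90.1667° W

Field E=4, R=17: +4·20° lon, +17·10° lat → SW at lon -100°, lat 80°.
Square 4, 2: +4·2° lon, +2·1° lat → SW at lon -92°, lat 82°.
Subsquare w=22, v=21: +22·0.0833333° lon, +21·0.0416667° lat → SW at lon -90.1667°, lat 82.875°.
latitude 82.8750° N, longitude 90.1667° W.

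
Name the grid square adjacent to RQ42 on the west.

Longitude square 4; −1 → 3.
The latitude characters are unchanged.

RQ32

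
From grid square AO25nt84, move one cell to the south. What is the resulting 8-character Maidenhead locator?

Latitude extended square 4; −1 → 3.
The longitude characters are unchanged.

AO25nt83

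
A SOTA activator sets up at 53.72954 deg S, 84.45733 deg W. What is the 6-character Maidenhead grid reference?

ED76sg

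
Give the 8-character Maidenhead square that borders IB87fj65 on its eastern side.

IB87fj75

Longitude extended square 6; +1 → 7.
The latitude characters are unchanged.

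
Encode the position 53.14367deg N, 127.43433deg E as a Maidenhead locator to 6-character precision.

PO33rd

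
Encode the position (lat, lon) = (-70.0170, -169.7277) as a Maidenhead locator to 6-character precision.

AB59dx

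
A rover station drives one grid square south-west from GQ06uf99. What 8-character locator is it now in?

Longitude extended square 9; −1 → 8.
Latitude extended square 9; −1 → 8.

GQ06uf88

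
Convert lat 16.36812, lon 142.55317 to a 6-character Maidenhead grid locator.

Offset from 180°W / 90°S: lon 322.5532°, lat 106.3681°.
Field (20°×10°, letters A–R): lon ⌊322.5532/20⌋ = 16 → Q; lat ⌊106.3681/10⌋ = 10 → K.
Square (2°×1°, digits 0–9): lon ⌊2.5532/2⌋ = 1; lat ⌊6.3681/1⌋ = 6.
Subsquare (5′×2.5′, letters a–x): lon ⌊0.5532/0.0833333⌋ = 6 → g; lat ⌊0.3681/0.0416667⌋ = 8 → i.

QK16gi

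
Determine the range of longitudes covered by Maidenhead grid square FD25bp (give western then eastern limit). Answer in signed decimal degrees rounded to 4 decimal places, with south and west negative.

Field F=5, D=3: +5·20° lon, +3·10° lat → SW at lon -80°, lat -60°.
Square 2, 5: +2·2° lon, +5·1° lat → SW at lon -76°, lat -55°.
Subsquare b=1, p=15: +1·0.0833333° lon, +15·0.0416667° lat → SW at lon -75.9167°, lat -54.375°.
Cell spans 0.0833333° lon × 0.0416667° lat.
west -75.9167, east -75.8333.

-75.9167, -75.8333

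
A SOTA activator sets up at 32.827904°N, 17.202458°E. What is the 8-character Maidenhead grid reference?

Shift to the Maidenhead origin (180°W, 90°S): lon 197.20246, lat 122.82790.
Field: lon ⌊197.20246/20⌋ = 9 → J; lat ⌊122.82790/10⌋ = 12 → M.
Square: lon ⌊17.20246/2⌋ = 8; lat ⌊2.82790/1⌋ = 2.
Subsquare: lon ⌊1.20246/0.0833333⌋ = 14 → o; lat ⌊0.82790/0.0416667⌋ = 19 → t.
Extended square: lon ⌊0.03579/0.00833333⌋ = 4; lat ⌊0.03624/0.00416667⌋ = 8.

JM82ot48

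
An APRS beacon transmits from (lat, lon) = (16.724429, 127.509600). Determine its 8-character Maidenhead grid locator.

PK36sr13

Add 180° to longitude and 90° to latitude: 307.50960, 106.72443.
Field (20°×10°, letters A–R): lon ⌊307.50960/20⌋ = 15 → P; lat ⌊106.72443/10⌋ = 10 → K.
Square (2°×1°, digits 0–9): lon ⌊7.50960/2⌋ = 3; lat ⌊6.72443/1⌋ = 6.
Subsquare (5′×2.5′, letters a–x): lon ⌊1.50960/0.0833333⌋ = 18 → s; lat ⌊0.72443/0.0416667⌋ = 17 → r.
Extended square (30″×15″, digits 0–9): lon ⌊0.00960/0.00833333⌋ = 1; lat ⌊0.01610/0.00416667⌋ = 3.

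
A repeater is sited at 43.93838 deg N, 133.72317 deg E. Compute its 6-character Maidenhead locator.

PN63uw

Offset from 180°W / 90°S: lon 313.7232°, lat 133.9384°.
Field: lon ⌊313.7232/20⌋ = 15 → P; lat ⌊133.9384/10⌋ = 13 → N.
Square: lon ⌊13.7232/2⌋ = 6; lat ⌊3.9384/1⌋ = 3.
Subsquare: lon ⌊1.7232/0.0833333⌋ = 20 → u; lat ⌊0.9384/0.0416667⌋ = 22 → w.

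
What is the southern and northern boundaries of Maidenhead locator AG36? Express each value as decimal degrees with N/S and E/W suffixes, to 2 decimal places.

24.00° S, 23.00° S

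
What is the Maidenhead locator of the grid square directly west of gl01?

Longitude square 0; −1 → -1, wraps to 9, carry into field.
Longitude field G = 6; −1 → 5 = F.
The latitude characters are unchanged.

FL91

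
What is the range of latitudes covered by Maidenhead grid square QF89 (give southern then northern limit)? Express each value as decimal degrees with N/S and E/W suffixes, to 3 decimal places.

31.000° S, 30.000° S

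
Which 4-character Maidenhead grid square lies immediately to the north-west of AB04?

RB95

Longitude square 0; −1 → -1, wraps to 9, carry into field.
Longitude field A = 0; −1 → -1, wraps to 17 = R, wrapping around the antimeridian.
Latitude square 4; +1 → 5.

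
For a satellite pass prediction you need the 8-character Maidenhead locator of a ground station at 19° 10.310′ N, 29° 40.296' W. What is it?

HK59de91

Offset from 180°W / 90°S: lon 150.32840°, lat 109.17183°.
Field: lon ⌊150.32840/20⌋ = 7 → H; lat ⌊109.17183/10⌋ = 10 → K.
Square: lon ⌊10.32840/2⌋ = 5; lat ⌊9.17183/1⌋ = 9.
Subsquare: lon ⌊0.32840/0.0833333⌋ = 3 → d; lat ⌊0.17183/0.0416667⌋ = 4 → e.
Extended square: lon ⌊0.07840/0.00833333⌋ = 9; lat ⌊0.00517/0.00416667⌋ = 1.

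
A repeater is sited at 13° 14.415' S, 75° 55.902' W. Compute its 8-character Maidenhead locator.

FH26as82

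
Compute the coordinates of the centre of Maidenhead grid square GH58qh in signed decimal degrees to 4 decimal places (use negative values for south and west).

Field G=6, H=7: +6·20° lon, +7·10° lat → SW at lon -60°, lat -20°.
Square 5, 8: +5·2° lon, +8·1° lat → SW at lon -50°, lat -12°.
Subsquare q=16, h=7: +16·0.0833333° lon, +7·0.0416667° lat → SW at lon -48.6667°, lat -11.7083°.
Cell spans 0.0833333° lon × 0.0416667° lat. Centre is SW corner plus half of each.
latitude -11.6875, longitude -48.6250.

-11.6875, -48.6250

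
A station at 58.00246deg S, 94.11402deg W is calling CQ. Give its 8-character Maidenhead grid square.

ED21wx69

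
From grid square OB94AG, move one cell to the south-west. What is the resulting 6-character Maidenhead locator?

Longitude subsquare a = 0; −1 → -1, wraps to 23 = x, carry into square.
Longitude square 9; −1 → 8.
Latitude subsquare g = 6; −1 → 5 = f.

OB84xf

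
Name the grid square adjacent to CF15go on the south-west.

CF15fn

Longitude subsquare g = 6; −1 → 5 = f.
Latitude subsquare o = 14; −1 → 13 = n.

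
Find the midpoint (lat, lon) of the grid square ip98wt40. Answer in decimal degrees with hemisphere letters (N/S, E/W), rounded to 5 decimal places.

68.79375° N, 0.12917° W

Field I=8, P=15: +8·20° lon, +15·10° lat → SW at lon -20°, lat 60°.
Square 9, 8: +9·2° lon, +8·1° lat → SW at lon -2°, lat 68°.
Subsquare w=22, t=19: +22·0.0833333° lon, +19·0.0416667° lat → SW at lon -0.166667°, lat 68.7917°.
Extended square 4, 0: +4·0.00833333° lon, +0·0.00416667° lat → SW at lon -0.133333°, lat 68.7917°.
Cell spans 0.00833333° lon × 0.00416667° lat. Centre is SW corner plus half of each.
latitude 68.79375° N, longitude 0.12917° W.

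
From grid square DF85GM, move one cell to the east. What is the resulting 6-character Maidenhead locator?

Longitude subsquare g = 6; +1 → 7 = h.
The latitude characters are unchanged.

DF85hm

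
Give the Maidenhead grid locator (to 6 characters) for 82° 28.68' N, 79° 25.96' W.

FR02gl

Offset from 180°W / 90°S: lon 100.5673°, lat 172.4780°.
Field: lon ⌊100.5673/20⌋ = 5 → F; lat ⌊172.4780/10⌋ = 17 → R.
Square: lon ⌊0.5673/2⌋ = 0; lat ⌊2.4780/1⌋ = 2.
Subsquare: lon ⌊0.5673/0.0833333⌋ = 6 → g; lat ⌊0.4780/0.0416667⌋ = 11 → l.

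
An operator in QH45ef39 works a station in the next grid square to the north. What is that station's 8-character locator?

Latitude extended square 9; +1 → 10, wraps to 0, carry into subsquare.
Latitude subsquare f = 5; +1 → 6 = g.
The longitude characters are unchanged.

QH45eg30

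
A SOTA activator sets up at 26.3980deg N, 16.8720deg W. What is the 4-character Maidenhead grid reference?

IL16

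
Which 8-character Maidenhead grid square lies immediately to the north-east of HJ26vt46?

HJ26vt57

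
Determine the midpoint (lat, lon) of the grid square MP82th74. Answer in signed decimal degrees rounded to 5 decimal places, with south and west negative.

Field M=12, P=15: +12·20° lon, +15·10° lat → SW at lon 60°, lat 60°.
Square 8, 2: +8·2° lon, +2·1° lat → SW at lon 76°, lat 62°.
Subsquare t=19, h=7: +19·0.0833333° lon, +7·0.0416667° lat → SW at lon 77.5833°, lat 62.2917°.
Extended square 7, 4: +7·0.00833333° lon, +4·0.00416667° lat → SW at lon 77.6417°, lat 62.3083°.
Cell spans 0.00833333° lon × 0.00416667° lat. Centre is SW corner plus half of each.
latitude 62.31042, longitude 77.64583.

62.31042, 77.64583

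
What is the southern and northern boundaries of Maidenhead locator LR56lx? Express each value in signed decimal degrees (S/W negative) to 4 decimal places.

86.9583, 87.0000

Field L=11, R=17: +11·20° lon, +17·10° lat → SW at lon 40°, lat 80°.
Square 5, 6: +5·2° lon, +6·1° lat → SW at lon 50°, lat 86°.
Subsquare l=11, x=23: +11·0.0833333° lon, +23·0.0416667° lat → SW at lon 50.9167°, lat 86.9583°.
Cell spans 0.0833333° lon × 0.0416667° lat.
south 86.9583, north 87.0000.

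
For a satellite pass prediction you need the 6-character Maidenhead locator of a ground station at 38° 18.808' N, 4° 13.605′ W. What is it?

IM78vh

Shift to the Maidenhead origin (180°W, 90°S): lon 175.7732, lat 128.3135.
Field: 175.7732/20 → 8 → I, 128.3135/10 → 12 → M; chars IM.
Square: 15.7732/2 → 7, 8.3135/1 → 8; chars 78.
Subsquare: 1.7732/0.0833333 → 21 → v, 0.3135/0.0416667 → 7 → h; chars vh.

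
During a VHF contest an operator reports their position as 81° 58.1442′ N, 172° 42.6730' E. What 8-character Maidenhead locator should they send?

Shift to the Maidenhead origin (180°W, 90°S): lon 352.71122, lat 171.96907.
Field: lon ⌊352.71122/20⌋ = 17 → R; lat ⌊171.96907/10⌋ = 17 → R.
Square: lon ⌊12.71122/2⌋ = 6; lat ⌊1.96907/1⌋ = 1.
Subsquare: lon ⌊0.71122/0.0833333⌋ = 8 → i; lat ⌊0.96907/0.0416667⌋ = 23 → x.
Extended square: lon ⌊0.04455/0.00833333⌋ = 5; lat ⌊0.01074/0.00416667⌋ = 2.

RR61ix52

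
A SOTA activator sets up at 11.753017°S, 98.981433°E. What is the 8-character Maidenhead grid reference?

NH98lf79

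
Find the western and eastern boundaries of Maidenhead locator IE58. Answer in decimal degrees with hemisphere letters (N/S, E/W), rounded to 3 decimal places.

Field I=8, E=4: +8·20° lon, +4·10° lat → SW at lon -20°, lat -50°.
Square 5, 8: +5·2° lon, +8·1° lat → SW at lon -10°, lat -42°.
Cell spans 2° lon × 1° lat.
west 10.000° W, east 8.000° W.

10.000° W, 8.000° W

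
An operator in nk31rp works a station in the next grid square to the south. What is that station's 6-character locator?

Latitude subsquare p = 15; −1 → 14 = o.
The longitude characters are unchanged.

NK31ro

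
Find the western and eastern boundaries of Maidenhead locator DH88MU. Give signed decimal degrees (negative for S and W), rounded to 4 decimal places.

Field D=3, H=7: +3·20° lon, +7·10° lat → SW at lon -120°, lat -20°.
Square 8, 8: +8·2° lon, +8·1° lat → SW at lon -104°, lat -12°.
Subsquare m=12, u=20: +12·0.0833333° lon, +20·0.0416667° lat → SW at lon -103°, lat -11.1667°.
Cell spans 0.0833333° lon × 0.0416667° lat.
west -103.0000, east -102.9167.

-103.0000, -102.9167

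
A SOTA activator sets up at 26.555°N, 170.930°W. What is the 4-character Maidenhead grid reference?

Shift to the Maidenhead origin (180°W, 90°S): lon 9.07, lat 116.56.
Field: lon ⌊9.07/20⌋ = 0 → A; lat ⌊116.56/10⌋ = 11 → L.
Square: lon ⌊9.07/2⌋ = 4; lat ⌊6.56/1⌋ = 6.

AL46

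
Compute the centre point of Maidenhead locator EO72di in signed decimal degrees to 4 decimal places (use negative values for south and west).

Field E=4, O=14: +4·20° lon, +14·10° lat → SW at lon -100°, lat 50°.
Square 7, 2: +7·2° lon, +2·1° lat → SW at lon -86°, lat 52°.
Subsquare d=3, i=8: +3·0.0833333° lon, +8·0.0416667° lat → SW at lon -85.75°, lat 52.3333°.
Cell spans 0.0833333° lon × 0.0416667° lat. Centre is SW corner plus half of each.
latitude 52.3542, longitude -85.7083.

52.3542, -85.7083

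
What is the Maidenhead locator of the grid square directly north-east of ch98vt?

CH98wu

Longitude subsquare v = 21; +1 → 22 = w.
Latitude subsquare t = 19; +1 → 20 = u.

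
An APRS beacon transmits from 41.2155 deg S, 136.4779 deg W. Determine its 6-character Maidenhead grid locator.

CE18ss

Offset from 180°W / 90°S: lon 43.5221°, lat 48.7845°.
Field: 43.5221/20 → 2 → C, 48.7845/10 → 4 → E; chars CE.
Square: 3.5221/2 → 1, 8.7845/1 → 8; chars 18.
Subsquare: 1.5221/0.0833333 → 18 → s, 0.7845/0.0416667 → 18 → s; chars ss.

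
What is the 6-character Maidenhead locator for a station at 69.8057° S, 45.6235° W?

Shift to the Maidenhead origin (180°W, 90°S): lon 134.3765, lat 20.1943.
Field (20°×10°, letters A–R): 134.3765/20 → 6 → G, 20.1943/10 → 2 → C; chars GC.
Square (2°×1°, digits 0–9): 14.3765/2 → 7, 0.1943/1 → 0; chars 70.
Subsquare (5′×2.5′, letters a–x): 0.3765/0.0833333 → 4 → e, 0.1943/0.0416667 → 4 → e; chars ee.

GC70ee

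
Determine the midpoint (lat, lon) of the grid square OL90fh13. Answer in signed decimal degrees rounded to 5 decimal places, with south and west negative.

Field O=14, L=11: +14·20° lon, +11·10° lat → SW at lon 100°, lat 20°.
Square 9, 0: +9·2° lon, +0·1° lat → SW at lon 118°, lat 20°.
Subsquare f=5, h=7: +5·0.0833333° lon, +7·0.0416667° lat → SW at lon 118.417°, lat 20.2917°.
Extended square 1, 3: +1·0.00833333° lon, +3·0.00416667° lat → SW at lon 118.425°, lat 20.3042°.
Cell spans 0.00833333° lon × 0.00416667° lat. Centre is SW corner plus half of each.
latitude 20.30625, longitude 118.42917.

20.30625, 118.42917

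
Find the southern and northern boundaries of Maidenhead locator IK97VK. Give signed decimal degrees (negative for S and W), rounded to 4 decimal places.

17.4167, 17.4583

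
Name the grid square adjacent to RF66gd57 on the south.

Latitude extended square 7; −1 → 6.
The longitude characters are unchanged.

RF66gd56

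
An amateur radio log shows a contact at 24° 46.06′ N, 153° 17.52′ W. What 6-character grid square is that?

BL34is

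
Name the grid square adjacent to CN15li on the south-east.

CN15mh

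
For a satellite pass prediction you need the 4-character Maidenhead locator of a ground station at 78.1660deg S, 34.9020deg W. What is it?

HB21

Add 180° to longitude and 90° to latitude: 145.10, 11.83.
Field (20°×10°, letters A–R): lon ⌊145.10/20⌋ = 7 → H; lat ⌊11.83/10⌋ = 1 → B.
Square (2°×1°, digits 0–9): lon ⌊5.10/2⌋ = 2; lat ⌊1.83/1⌋ = 1.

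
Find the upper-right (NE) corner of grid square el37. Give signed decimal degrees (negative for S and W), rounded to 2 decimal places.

Field E=4, L=11: +4·20° lon, +11·10° lat → SW at lon -100°, lat 20°.
Square 3, 7: +3·2° lon, +7·1° lat → SW at lon -94°, lat 27°.
Cell spans 2° lon × 1° lat. NE corner is SW corner plus one full cell.
latitude 28.00, longitude -92.00.

28.00, -92.00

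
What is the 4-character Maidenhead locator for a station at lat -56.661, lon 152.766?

QD63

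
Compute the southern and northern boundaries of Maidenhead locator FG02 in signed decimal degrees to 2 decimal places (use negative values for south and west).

Field F=5, G=6: +5·20° lon, +6·10° lat → SW at lon -80°, lat -30°.
Square 0, 2: +0·2° lon, +2·1° lat → SW at lon -80°, lat -28°.
Cell spans 2° lon × 1° lat.
south -28.00, north -27.00.

-28.00, -27.00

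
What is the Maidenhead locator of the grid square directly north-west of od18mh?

Longitude subsquare m = 12; −1 → 11 = l.
Latitude subsquare h = 7; +1 → 8 = i.

OD18li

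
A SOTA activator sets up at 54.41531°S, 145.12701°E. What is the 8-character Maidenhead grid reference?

QD25no50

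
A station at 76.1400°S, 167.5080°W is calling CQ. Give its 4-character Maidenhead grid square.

AB63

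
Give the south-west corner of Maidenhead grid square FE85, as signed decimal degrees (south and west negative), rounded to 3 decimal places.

-45.000, -64.000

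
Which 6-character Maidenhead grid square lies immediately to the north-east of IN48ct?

Longitude subsquare c = 2; +1 → 3 = d.
Latitude subsquare t = 19; +1 → 20 = u.

IN48du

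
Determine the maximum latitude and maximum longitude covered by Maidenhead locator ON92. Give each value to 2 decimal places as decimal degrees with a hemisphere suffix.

43.00° N, 120.00° E

Field O=14, N=13: +14·20° lon, +13·10° lat → SW at lon 100°, lat 40°.
Square 9, 2: +9·2° lon, +2·1° lat → SW at lon 118°, lat 42°.
Cell spans 2° lon × 1° lat. NE corner is SW corner plus one full cell.
latitude 43.00° N, longitude 120.00° E.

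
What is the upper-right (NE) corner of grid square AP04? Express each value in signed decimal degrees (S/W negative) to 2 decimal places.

Field A=0, P=15: +0·20° lon, +15·10° lat → SW at lon -180°, lat 60°.
Square 0, 4: +0·2° lon, +4·1° lat → SW at lon -180°, lat 64°.
Cell spans 2° lon × 1° lat. NE corner is SW corner plus one full cell.
latitude 65.00, longitude -178.00.

65.00, -178.00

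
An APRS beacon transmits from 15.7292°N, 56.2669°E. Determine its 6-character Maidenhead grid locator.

LK85dr

Shift to the Maidenhead origin (180°W, 90°S): lon 236.2669, lat 105.7292.
Field (20°×10°, letters A–R): 236.2669/20 → 11 → L, 105.7292/10 → 10 → K; chars LK.
Square (2°×1°, digits 0–9): 16.2669/2 → 8, 5.7292/1 → 5; chars 85.
Subsquare (5′×2.5′, letters a–x): 0.2669/0.0833333 → 3 → d, 0.7292/0.0416667 → 17 → r; chars dr.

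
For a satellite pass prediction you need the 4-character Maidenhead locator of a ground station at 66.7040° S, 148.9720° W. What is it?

BC53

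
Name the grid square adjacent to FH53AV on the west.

Longitude subsquare a = 0; −1 → -1, wraps to 23 = x, carry into square.
Longitude square 5; −1 → 4.
The latitude characters are unchanged.

FH43xv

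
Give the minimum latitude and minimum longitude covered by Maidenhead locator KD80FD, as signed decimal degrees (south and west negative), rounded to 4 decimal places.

Field K=10, D=3: +10·20° lon, +3·10° lat → SW at lon 20°, lat -60°.
Square 8, 0: +8·2° lon, +0·1° lat → SW at lon 36°, lat -60°.
Subsquare f=5, d=3: +5·0.0833333° lon, +3·0.0416667° lat → SW at lon 36.4167°, lat -59.875°.
latitude -59.8750, longitude 36.4167.

-59.8750, 36.4167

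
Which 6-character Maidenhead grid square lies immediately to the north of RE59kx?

RF50ka

Latitude subsquare x = 23; +1 → 24, wraps to 0 = a, carry into square.
Latitude square 9; +1 → 10, wraps to 0, carry into field.
Latitude field E = 4; +1 → 5 = F.
The longitude characters are unchanged.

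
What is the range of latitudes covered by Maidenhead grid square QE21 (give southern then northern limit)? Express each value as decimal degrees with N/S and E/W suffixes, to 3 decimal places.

Field Q=16, E=4: +16·20° lon, +4·10° lat → SW at lon 140°, lat -50°.
Square 2, 1: +2·2° lon, +1·1° lat → SW at lon 144°, lat -49°.
Cell spans 2° lon × 1° lat.
south 49.000° S, north 48.000° S.

49.000° S, 48.000° S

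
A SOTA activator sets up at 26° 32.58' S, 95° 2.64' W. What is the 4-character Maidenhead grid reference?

Shift to the Maidenhead origin (180°W, 90°S): lon 84.96, lat 63.46.
Field: lon ⌊84.96/20⌋ = 4 → E; lat ⌊63.46/10⌋ = 6 → G.
Square: lon ⌊4.96/2⌋ = 2; lat ⌊3.46/1⌋ = 3.

EG23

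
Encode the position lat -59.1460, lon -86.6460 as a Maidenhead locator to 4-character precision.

Add 180° to longitude and 90° to latitude: 93.35, 30.85.
Field: lon ⌊93.35/20⌋ = 4 → E; lat ⌊30.85/10⌋ = 3 → D.
Square: lon ⌊13.35/2⌋ = 6; lat ⌊0.85/1⌋ = 0.

ED60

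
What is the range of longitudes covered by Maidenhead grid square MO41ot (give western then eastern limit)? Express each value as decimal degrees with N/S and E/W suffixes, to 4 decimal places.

69.1667° E, 69.2500° E

Field M=12, O=14: +12·20° lon, +14·10° lat → SW at lon 60°, lat 50°.
Square 4, 1: +4·2° lon, +1·1° lat → SW at lon 68°, lat 51°.
Subsquare o=14, t=19: +14·0.0833333° lon, +19·0.0416667° lat → SW at lon 69.1667°, lat 51.7917°.
Cell spans 0.0833333° lon × 0.0416667° lat.
west 69.1667° E, east 69.2500° E.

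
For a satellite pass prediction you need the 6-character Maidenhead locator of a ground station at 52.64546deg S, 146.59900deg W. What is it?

BD67qi

Shift to the Maidenhead origin (180°W, 90°S): lon 33.4010, lat 37.3545.
Field: lon ⌊33.4010/20⌋ = 1 → B; lat ⌊37.3545/10⌋ = 3 → D.
Square: lon ⌊13.4010/2⌋ = 6; lat ⌊7.3545/1⌋ = 7.
Subsquare: lon ⌊1.4010/0.0833333⌋ = 16 → q; lat ⌊0.3545/0.0416667⌋ = 8 → i.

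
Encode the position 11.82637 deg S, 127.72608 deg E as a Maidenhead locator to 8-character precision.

Add 180° to longitude and 90° to latitude: 307.72608, 78.17363.
Field (20°×10°, letters A–R): lon ⌊307.72608/20⌋ = 15 → P; lat ⌊78.17363/10⌋ = 7 → H.
Square (2°×1°, digits 0–9): lon ⌊7.72608/2⌋ = 3; lat ⌊8.17363/1⌋ = 8.
Subsquare (5′×2.5′, letters a–x): lon ⌊1.72608/0.0833333⌋ = 20 → u; lat ⌊0.17363/0.0416667⌋ = 4 → e.
Extended square (30″×15″, digits 0–9): lon ⌊0.05941/0.00833333⌋ = 7; lat ⌊0.00696/0.00416667⌋ = 1.

PH38ue71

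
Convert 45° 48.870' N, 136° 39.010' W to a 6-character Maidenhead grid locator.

CN15qt

Offset from 180°W / 90°S: lon 43.3498°, lat 135.8145°.
Field: lon ⌊43.3498/20⌋ = 2 → C; lat ⌊135.8145/10⌋ = 13 → N.
Square: lon ⌊3.3498/2⌋ = 1; lat ⌊5.8145/1⌋ = 5.
Subsquare: lon ⌊1.3498/0.0833333⌋ = 16 → q; lat ⌊0.8145/0.0416667⌋ = 19 → t.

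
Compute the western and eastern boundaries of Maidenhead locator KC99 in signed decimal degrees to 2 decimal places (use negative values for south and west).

Field K=10, C=2: +10·20° lon, +2·10° lat → SW at lon 20°, lat -70°.
Square 9, 9: +9·2° lon, +9·1° lat → SW at lon 38°, lat -61°.
Cell spans 2° lon × 1° lat.
west 38.00, east 40.00.

38.00, 40.00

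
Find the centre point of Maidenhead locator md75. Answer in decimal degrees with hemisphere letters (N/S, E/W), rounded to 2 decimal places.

54.50° S, 75.00° E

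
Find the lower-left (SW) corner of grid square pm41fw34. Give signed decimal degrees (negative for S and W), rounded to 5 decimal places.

31.93333, 128.44167

Field P=15, M=12: +15·20° lon, +12·10° lat → SW at lon 120°, lat 30°.
Square 4, 1: +4·2° lon, +1·1° lat → SW at lon 128°, lat 31°.
Subsquare f=5, w=22: +5·0.0833333° lon, +22·0.0416667° lat → SW at lon 128.417°, lat 31.9167°.
Extended square 3, 4: +3·0.00833333° lon, +4·0.00416667° lat → SW at lon 128.442°, lat 31.9333°.
latitude 31.93333, longitude 128.44167.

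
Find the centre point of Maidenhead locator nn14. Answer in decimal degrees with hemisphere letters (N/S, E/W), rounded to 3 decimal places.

Field N=13, N=13: +13·20° lon, +13·10° lat → SW at lon 80°, lat 40°.
Square 1, 4: +1·2° lon, +4·1° lat → SW at lon 82°, lat 44°.
Cell spans 2° lon × 1° lat. Centre is SW corner plus half of each.
latitude 44.500° N, longitude 83.000° E.

44.500° N, 83.000° E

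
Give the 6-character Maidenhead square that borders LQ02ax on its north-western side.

Longitude subsquare a = 0; −1 → -1, wraps to 23 = x, carry into square.
Longitude square 0; −1 → -1, wraps to 9, carry into field.
Longitude field L = 11; −1 → 10 = K.
Latitude subsquare x = 23; +1 → 24, wraps to 0 = a, carry into square.
Latitude square 2; +1 → 3.

KQ93xa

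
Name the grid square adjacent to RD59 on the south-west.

RD48

Longitude square 5; −1 → 4.
Latitude square 9; −1 → 8.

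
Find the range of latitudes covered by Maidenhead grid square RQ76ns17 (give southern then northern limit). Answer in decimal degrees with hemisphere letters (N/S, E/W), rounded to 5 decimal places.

Field R=17, Q=16: +17·20° lon, +16·10° lat → SW at lon 160°, lat 70°.
Square 7, 6: +7·2° lon, +6·1° lat → SW at lon 174°, lat 76°.
Subsquare n=13, s=18: +13·0.0833333° lon, +18·0.0416667° lat → SW at lon 175.083°, lat 76.75°.
Extended square 1, 7: +1·0.00833333° lon, +7·0.00416667° lat → SW at lon 175.092°, lat 76.7792°.
Cell spans 0.00833333° lon × 0.00416667° lat.
south 76.77917° N, north 76.78333° N.

76.77917° N, 76.78333° N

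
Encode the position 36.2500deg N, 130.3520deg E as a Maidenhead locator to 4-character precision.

PM56

Add 180° to longitude and 90° to latitude: 310.35, 126.25.
Field (20°×10°, letters A–R): 310.35/20 → 15 → P, 126.25/10 → 12 → M; chars PM.
Square (2°×1°, digits 0–9): 10.35/2 → 5, 6.25/1 → 6; chars 56.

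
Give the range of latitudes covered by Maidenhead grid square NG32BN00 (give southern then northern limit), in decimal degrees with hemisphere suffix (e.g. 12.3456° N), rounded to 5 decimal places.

27.45833° S, 27.45417° S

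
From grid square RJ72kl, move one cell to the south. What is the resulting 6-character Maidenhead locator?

RJ72kk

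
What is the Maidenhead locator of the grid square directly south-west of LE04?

KE93

Longitude square 0; −1 → -1, wraps to 9, carry into field.
Longitude field L = 11; −1 → 10 = K.
Latitude square 4; −1 → 3.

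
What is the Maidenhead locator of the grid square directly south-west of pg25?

Longitude square 2; −1 → 1.
Latitude square 5; −1 → 4.

PG14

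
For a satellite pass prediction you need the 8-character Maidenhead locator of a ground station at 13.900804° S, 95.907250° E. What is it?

NH76wc83

Add 180° to longitude and 90° to latitude: 275.90725, 76.09920.
Field: lon ⌊275.90725/20⌋ = 13 → N; lat ⌊76.09920/10⌋ = 7 → H.
Square: lon ⌊15.90725/2⌋ = 7; lat ⌊6.09920/1⌋ = 6.
Subsquare: lon ⌊1.90725/0.0833333⌋ = 22 → w; lat ⌊0.09920/0.0416667⌋ = 2 → c.
Extended square: lon ⌊0.07392/0.00833333⌋ = 8; lat ⌊0.01586/0.00416667⌋ = 3.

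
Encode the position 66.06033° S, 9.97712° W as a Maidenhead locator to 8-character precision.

IC53aw25

Offset from 180°W / 90°S: lon 170.02288°, lat 23.93967°.
Field (20°×10°, letters A–R): 170.02288/20 → 8 → I, 23.93967/10 → 2 → C; chars IC.
Square (2°×1°, digits 0–9): 10.02288/2 → 5, 3.93967/1 → 3; chars 53.
Subsquare (5′×2.5′, letters a–x): 0.02288/0.0833333 → 0 → a, 0.93967/0.0416667 → 22 → w; chars aw.
Extended square (30″×15″, digits 0–9): 0.02288/0.00833333 → 2, 0.02300/0.00416667 → 5; chars 25.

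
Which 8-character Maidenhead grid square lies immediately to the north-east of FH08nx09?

Longitude extended square 0; +1 → 1.
Latitude extended square 9; +1 → 10, wraps to 0, carry into subsquare.
Latitude subsquare x = 23; +1 → 24, wraps to 0 = a, carry into square.
Latitude square 8; +1 → 9.

FH09na10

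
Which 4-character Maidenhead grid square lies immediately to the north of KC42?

KC43

Latitude square 2; +1 → 3.
The longitude characters are unchanged.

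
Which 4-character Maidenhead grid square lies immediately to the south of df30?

DE39

Latitude square 0; −1 → -1, wraps to 9, carry into field.
Latitude field F = 5; −1 → 4 = E.
The longitude characters are unchanged.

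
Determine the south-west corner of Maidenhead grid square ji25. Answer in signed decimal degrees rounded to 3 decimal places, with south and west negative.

-5.000, 4.000

Field J=9, I=8: +9·20° lon, +8·10° lat → SW at lon 0°, lat -10°.
Square 2, 5: +2·2° lon, +5·1° lat → SW at lon 4°, lat -5°.
latitude -5.000, longitude 4.000.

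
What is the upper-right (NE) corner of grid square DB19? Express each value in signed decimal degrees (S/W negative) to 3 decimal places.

-70.000, -116.000

Field D=3, B=1: +3·20° lon, +1·10° lat → SW at lon -120°, lat -80°.
Square 1, 9: +1·2° lon, +9·1° lat → SW at lon -118°, lat -71°.
Cell spans 2° lon × 1° lat. NE corner is SW corner plus one full cell.
latitude -70.000, longitude -116.000.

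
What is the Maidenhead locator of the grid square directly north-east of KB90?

Longitude square 9; +1 → 10, wraps to 0, carry into field.
Longitude field K = 10; +1 → 11 = L.
Latitude square 0; +1 → 1.

LB01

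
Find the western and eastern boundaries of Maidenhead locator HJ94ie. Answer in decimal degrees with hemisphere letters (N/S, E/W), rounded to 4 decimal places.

21.3333° W, 21.2500° W

Field H=7, J=9: +7·20° lon, +9·10° lat → SW at lon -40°, lat 0°.
Square 9, 4: +9·2° lon, +4·1° lat → SW at lon -22°, lat 4°.
Subsquare i=8, e=4: +8·0.0833333° lon, +4·0.0416667° lat → SW at lon -21.3333°, lat 4.16667°.
Cell spans 0.0833333° lon × 0.0416667° lat.
west 21.3333° W, east 21.2500° W.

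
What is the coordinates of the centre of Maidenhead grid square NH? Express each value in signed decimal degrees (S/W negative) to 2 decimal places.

-15.00, 90.00

Field N=13, H=7: +13·20° lon, +7·10° lat → SW at lon 80°, lat -20°.
Cell spans 20° lon × 10° lat. Centre is SW corner plus half of each.
latitude -15.00, longitude 90.00.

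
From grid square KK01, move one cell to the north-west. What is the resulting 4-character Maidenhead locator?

JK92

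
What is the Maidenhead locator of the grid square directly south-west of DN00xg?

DN00wf

Longitude subsquare x = 23; −1 → 22 = w.
Latitude subsquare g = 6; −1 → 5 = f.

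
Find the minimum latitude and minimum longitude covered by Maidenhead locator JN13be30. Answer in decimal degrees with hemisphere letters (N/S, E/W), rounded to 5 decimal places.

Field J=9, N=13: +9·20° lon, +13·10° lat → SW at lon 0°, lat 40°.
Square 1, 3: +1·2° lon, +3·1° lat → SW at lon 2°, lat 43°.
Subsquare b=1, e=4: +1·0.0833333° lon, +4·0.0416667° lat → SW at lon 2.08333°, lat 43.1667°.
Extended square 3, 0: +3·0.00833333° lon, +0·0.00416667° lat → SW at lon 2.10833°, lat 43.1667°.
latitude 43.16667° N, longitude 2.10833° E.

43.16667° N, 2.10833° E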